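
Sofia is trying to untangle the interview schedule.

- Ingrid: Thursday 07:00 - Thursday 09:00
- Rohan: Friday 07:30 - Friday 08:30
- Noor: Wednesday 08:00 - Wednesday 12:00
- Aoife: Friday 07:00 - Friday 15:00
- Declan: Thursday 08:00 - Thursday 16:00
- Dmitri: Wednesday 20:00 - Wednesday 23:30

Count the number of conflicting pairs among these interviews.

2

Sorted by start: Noor, Dmitri, Ingrid, Declan, Aoife, Rohan.
Dmitri starts after Noor ends, so nothing later overlaps Noor either.
Ingrid starts after Dmitri ends, so nothing later overlaps Dmitri either.
Declan starts before Ingrid ends → Ingrid and Declan overlap.
Aoife starts after Ingrid ends, so nothing later overlaps Ingrid either.
Aoife starts after Declan ends, so nothing later overlaps Declan either.
Rohan starts before Aoife ends → Aoife and Rohan overlap.
Overlapping pairs: Aoife & Rohan, Declan & Ingrid — 2 in total.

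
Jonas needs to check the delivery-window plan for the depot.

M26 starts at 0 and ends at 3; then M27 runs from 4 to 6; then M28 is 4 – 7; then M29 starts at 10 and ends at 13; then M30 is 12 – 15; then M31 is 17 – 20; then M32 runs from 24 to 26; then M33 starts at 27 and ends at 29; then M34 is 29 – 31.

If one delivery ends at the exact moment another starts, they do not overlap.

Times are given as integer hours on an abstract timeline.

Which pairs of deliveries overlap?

M27 & M28, M29 & M30

Sorted by start: M26, M27, M28, M29, M30, M31, M32, M33, M34.
M27 starts after M26 ends; M26 is clear from here.
M28 starts before M27 ends → M27 and M28 overlap.
M29 starts after M27 ends; M27 is clear from here.
M29 starts after M28 ends; M28 is clear from here.
M30 starts before M29 ends → M29 and M30 overlap.
M31 starts after M29 ends; M29 is clear from here.
M31 starts after M30 ends; M30 is clear from here.
M32 starts after M31 ends; M31 is clear from here.
M33 starts after M32 ends; M32 is clear from here.
M34 starts exactly when M33 ends (back-to-back, no overlap).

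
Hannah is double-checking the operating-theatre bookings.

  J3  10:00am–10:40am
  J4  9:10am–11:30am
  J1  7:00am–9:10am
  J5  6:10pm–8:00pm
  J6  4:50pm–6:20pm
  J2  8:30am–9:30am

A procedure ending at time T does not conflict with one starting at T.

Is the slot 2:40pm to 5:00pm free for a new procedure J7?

J1: ends 9:10am at or before J7 starts 2:40pm → clear.
J2: ends 9:30am at or before J7 starts 2:40pm → clear.
J4: ends 11:30am at or before J7 starts 2:40pm → clear.
J3: ends 10:40am at or before J7 starts 2:40pm → clear.
J6: starts 4:50pm before J7 ends 5:00pm, and ends 6:20pm after J7 starts 2:40pm → overlap.
J5: starts 6:10pm at or after J7 ends 5:00pm → clear.
J7 overlaps J6.

No — it overlaps J6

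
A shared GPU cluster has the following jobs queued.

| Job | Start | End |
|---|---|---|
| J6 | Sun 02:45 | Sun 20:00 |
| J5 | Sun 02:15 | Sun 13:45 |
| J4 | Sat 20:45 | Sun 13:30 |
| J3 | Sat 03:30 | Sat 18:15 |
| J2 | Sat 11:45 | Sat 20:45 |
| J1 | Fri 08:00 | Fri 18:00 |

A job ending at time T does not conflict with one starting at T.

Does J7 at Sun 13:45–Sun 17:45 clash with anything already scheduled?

J1: ends Fri 18:00 at or before J7 starts Sun 13:45 → clear.
J3: ends Sat 18:15 at or before J7 starts Sun 13:45 → clear.
J2: ends Sat 20:45 at or before J7 starts Sun 13:45 → clear.
J4: ends Sun 13:30 at or before J7 starts Sun 13:45 → clear.
J5: ends Sun 13:45 at or before J7 starts Sun 13:45 → clear.
J6: starts Sun 02:45 before J7 ends Sun 17:45, and ends Sun 20:00 after J7 starts Sun 13:45 → overlap.
J7 overlaps J6.

Yes — it overlaps J6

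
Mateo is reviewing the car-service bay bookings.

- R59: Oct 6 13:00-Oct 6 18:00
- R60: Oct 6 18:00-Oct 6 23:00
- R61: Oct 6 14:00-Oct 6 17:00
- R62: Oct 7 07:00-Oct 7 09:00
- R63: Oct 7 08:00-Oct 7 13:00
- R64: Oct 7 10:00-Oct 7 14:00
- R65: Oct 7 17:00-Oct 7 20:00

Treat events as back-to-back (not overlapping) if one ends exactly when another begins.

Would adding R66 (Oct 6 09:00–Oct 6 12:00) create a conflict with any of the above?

No — it doesn't clash with anything

R59: starts Oct 6 13:00 at or after R66 ends Oct 6 12:00 → clear.
R61: starts Oct 6 14:00 at or after R66 ends Oct 6 12:00 → clear.
R60: starts Oct 6 18:00 at or after R66 ends Oct 6 12:00 → clear.
R62: starts Oct 7 07:00 at or after R66 ends Oct 6 12:00 → clear.
R63: starts Oct 7 08:00 at or after R66 ends Oct 6 12:00 → clear.
R64: starts Oct 7 10:00 at or after R66 ends Oct 6 12:00 → clear.
R65: starts Oct 7 17:00 at or after R66 ends Oct 6 12:00 → clear.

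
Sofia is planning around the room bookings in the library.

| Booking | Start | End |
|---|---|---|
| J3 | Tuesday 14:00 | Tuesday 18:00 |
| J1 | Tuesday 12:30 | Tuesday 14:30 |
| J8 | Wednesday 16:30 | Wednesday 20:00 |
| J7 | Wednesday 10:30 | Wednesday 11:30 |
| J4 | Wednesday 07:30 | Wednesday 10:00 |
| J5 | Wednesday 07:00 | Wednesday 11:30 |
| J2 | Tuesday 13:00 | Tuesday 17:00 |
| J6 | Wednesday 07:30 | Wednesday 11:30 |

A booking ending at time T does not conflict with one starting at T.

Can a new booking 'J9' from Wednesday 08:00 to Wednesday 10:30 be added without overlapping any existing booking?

J1: ends Tuesday 14:30 at or before J9 starts Wednesday 08:00 → clear.
J2: ends Tuesday 17:00 at or before J9 starts Wednesday 08:00 → clear.
J3: ends Tuesday 18:00 at or before J9 starts Wednesday 08:00 → clear.
J5: starts Wednesday 07:00 before J9 ends Wednesday 10:30, and ends Wednesday 11:30 after J9 starts Wednesday 08:00 → overlap.
J4: starts Wednesday 07:30 before J9 ends Wednesday 10:30, and ends Wednesday 10:00 after J9 starts Wednesday 08:00 → overlap.
J6: starts Wednesday 07:30 before J9 ends Wednesday 10:30, and ends Wednesday 11:30 after J9 starts Wednesday 08:00 → overlap.
J7: starts Wednesday 10:30 at or after J9 ends Wednesday 10:30 → clear.
J8: starts Wednesday 16:30 at or after J9 ends Wednesday 10:30 → clear.
J9 overlaps J4, J5, J6.

No — it overlaps J4, J5, J6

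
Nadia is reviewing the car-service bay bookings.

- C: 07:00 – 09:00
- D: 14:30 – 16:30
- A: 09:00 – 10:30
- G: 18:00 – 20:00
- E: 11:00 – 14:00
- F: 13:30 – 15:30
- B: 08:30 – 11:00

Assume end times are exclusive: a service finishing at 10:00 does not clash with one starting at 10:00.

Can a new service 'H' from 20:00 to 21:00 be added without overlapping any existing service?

C: ends 09:00 at or before H starts 20:00 → clear.
B: ends 11:00 at or before H starts 20:00 → clear.
A: ends 10:30 at or before H starts 20:00 → clear.
E: ends 14:00 at or before H starts 20:00 → clear.
F: ends 15:30 at or before H starts 20:00 → clear.
D: ends 16:30 at or before H starts 20:00 → clear.
G: ends 20:00 at or before H starts 20:00 → clear.

Yes — the slot is free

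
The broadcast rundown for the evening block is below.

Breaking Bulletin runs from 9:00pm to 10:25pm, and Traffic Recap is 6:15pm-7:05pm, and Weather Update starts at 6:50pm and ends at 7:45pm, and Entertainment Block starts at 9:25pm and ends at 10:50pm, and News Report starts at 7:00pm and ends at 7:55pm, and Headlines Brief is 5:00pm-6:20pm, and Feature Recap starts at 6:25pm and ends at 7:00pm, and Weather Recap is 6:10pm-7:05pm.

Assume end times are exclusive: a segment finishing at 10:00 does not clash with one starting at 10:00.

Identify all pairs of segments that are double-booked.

Sorted by start: Headlines Brief, Weather Recap, Traffic Recap, Feature Recap, Weather Update, News Report, Breaking Bulletin, Entertainment Block.
Weather Recap starts before Headlines Brief ends → Headlines Brief and Weather Recap overlap.
Traffic Recap starts before Headlines Brief ends → Headlines Brief and Traffic Recap overlap.
Feature Recap starts after Headlines Brief ends, so Headlines Brief has no further overlaps.
Traffic Recap starts before Weather Recap ends → Weather Recap and Traffic Recap overlap.
Feature Recap starts before Weather Recap ends → Weather Recap and Feature Recap overlap.
Weather Update starts before Weather Recap ends → Weather Recap and Weather Update overlap.
News Report starts before Weather Recap ends → Weather Recap and News Report overlap.
Breaking Bulletin starts after Weather Recap ends, so Weather Recap has no further overlaps.
Feature Recap starts before Traffic Recap ends → Traffic Recap and Feature Recap overlap.
Weather Update starts before Traffic Recap ends → Traffic Recap and Weather Update overlap.
News Report starts before Traffic Recap ends → Traffic Recap and News Report overlap.
Breaking Bulletin starts after Traffic Recap ends, so Traffic Recap has no further overlaps.
Weather Update starts before Feature Recap ends → Feature Recap and Weather Update overlap.
News Report starts exactly when Feature Recap ends (back-to-back, no overlap), so Feature Recap has no further overlaps.
News Report starts before Weather Update ends → Weather Update and News Report overlap.
Breaking Bulletin starts after Weather Update ends, so Weather Update has no further overlaps.
Breaking Bulletin starts after News Report ends, so News Report has no further overlaps.
Entertainment Block starts before Breaking Bulletin ends → Breaking Bulletin and Entertainment Block overlap.

Breaking Bulletin & Entertainment Block, Feature Recap & Traffic Recap, Feature Recap & Weather Recap, Feature Recap & Weather Update, Headlines Brief & Traffic Recap, Headlines Brief & Weather Recap, News Report & Traffic Recap, News Report & Weather Recap, News Report & Weather Update, Traffic Recap & Weather Recap, Traffic Recap & Weather Update, Weather Recap & Weather Update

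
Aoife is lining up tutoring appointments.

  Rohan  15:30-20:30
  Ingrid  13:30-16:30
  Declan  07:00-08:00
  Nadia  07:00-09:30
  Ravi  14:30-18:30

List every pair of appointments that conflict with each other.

Sorted by start: Declan, Nadia, Ingrid, Ravi, Rohan.
Nadia starts before Declan ends → Declan and Nadia overlap.
Ingrid starts after Declan ends, so nothing later overlaps Declan either.
Ingrid starts after Nadia ends, so nothing later overlaps Nadia either.
Ravi starts before Ingrid ends → Ingrid and Ravi overlap.
Rohan starts before Ingrid ends → Ingrid and Rohan overlap.
Rohan starts before Ravi ends → Ravi and Rohan overlap.

Declan & Nadia, Ingrid & Ravi, Ingrid & Rohan, Ravi & Rohan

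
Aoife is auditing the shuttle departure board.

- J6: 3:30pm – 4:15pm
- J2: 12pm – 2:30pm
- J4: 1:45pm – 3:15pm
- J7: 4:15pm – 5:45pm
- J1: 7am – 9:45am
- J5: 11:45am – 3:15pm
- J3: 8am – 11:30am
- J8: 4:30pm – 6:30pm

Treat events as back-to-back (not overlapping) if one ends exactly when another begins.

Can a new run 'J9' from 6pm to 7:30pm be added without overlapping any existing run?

No — it overlaps J8

J1: ends 9:45am at or before J9 starts 6pm → clear.
J3: ends 11:30am at or before J9 starts 6pm → clear.
J5: ends 3:15pm at or before J9 starts 6pm → clear.
J2: ends 2:30pm at or before J9 starts 6pm → clear.
J4: ends 3:15pm at or before J9 starts 6pm → clear.
J6: ends 4:15pm at or before J9 starts 6pm → clear.
J7: ends 5:45pm at or before J9 starts 6pm → clear.
J8: starts 4:30pm before J9 ends 7:30pm, and ends 6:30pm after J9 starts 6pm → overlap.
J9 overlaps J8.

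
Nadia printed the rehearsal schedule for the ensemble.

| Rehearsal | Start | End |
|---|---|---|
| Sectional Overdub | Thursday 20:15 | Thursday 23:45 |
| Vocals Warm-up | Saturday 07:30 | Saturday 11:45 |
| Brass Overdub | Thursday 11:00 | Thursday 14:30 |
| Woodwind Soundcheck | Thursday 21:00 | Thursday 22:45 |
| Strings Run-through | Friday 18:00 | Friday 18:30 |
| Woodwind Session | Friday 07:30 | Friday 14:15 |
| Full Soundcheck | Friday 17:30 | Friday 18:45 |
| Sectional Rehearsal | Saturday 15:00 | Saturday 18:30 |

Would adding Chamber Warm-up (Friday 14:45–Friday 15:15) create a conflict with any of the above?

No — it doesn't clash with anything

Brass Overdub: ends Thursday 14:30 at or before Chamber Warm-up starts Friday 14:45 → clear.
Sectional Overdub: ends Thursday 23:45 at or before Chamber Warm-up starts Friday 14:45 → clear.
Woodwind Soundcheck: ends Thursday 22:45 at or before Chamber Warm-up starts Friday 14:45 → clear.
Woodwind Session: ends Friday 14:15 at or before Chamber Warm-up starts Friday 14:45 → clear.
Full Soundcheck: starts Friday 17:30 at or after Chamber Warm-up ends Friday 15:15 → clear.
Strings Run-through: starts Friday 18:00 at or after Chamber Warm-up ends Friday 15:15 → clear.
Vocals Warm-up: starts Saturday 07:30 at or after Chamber Warm-up ends Friday 15:15 → clear.
Sectional Rehearsal: starts Saturday 15:00 at or after Chamber Warm-up ends Friday 15:15 → clear.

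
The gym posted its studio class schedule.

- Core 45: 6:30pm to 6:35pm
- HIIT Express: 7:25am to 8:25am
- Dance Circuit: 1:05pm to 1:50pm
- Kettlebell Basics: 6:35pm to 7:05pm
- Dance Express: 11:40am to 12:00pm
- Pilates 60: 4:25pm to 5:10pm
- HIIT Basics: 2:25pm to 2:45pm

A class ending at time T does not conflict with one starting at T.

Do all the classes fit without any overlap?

Yes

Two intervals overlap when each starts before the other ends.
Sorted by start: HIIT Express, Dance Express, Dance Circuit, HIIT Basics, Pilates 60, Core 45, Kettlebell Basics.
Dance Express starts after HIIT Express ends, so nothing later overlaps HIIT Express either.
Dance Circuit starts after Dance Express ends, so nothing later overlaps Dance Express either.
HIIT Basics starts after Dance Circuit ends, so nothing later overlaps Dance Circuit either.
Pilates 60 starts after HIIT Basics ends, so nothing later overlaps HIIT Basics either.
Core 45 starts after Pilates 60 ends, so nothing later overlaps Pilates 60 either.
Kettlebell Basics starts exactly when Core 45 ends (back-to-back, no overlap).
Every pair is clear; the schedule has no overlaps.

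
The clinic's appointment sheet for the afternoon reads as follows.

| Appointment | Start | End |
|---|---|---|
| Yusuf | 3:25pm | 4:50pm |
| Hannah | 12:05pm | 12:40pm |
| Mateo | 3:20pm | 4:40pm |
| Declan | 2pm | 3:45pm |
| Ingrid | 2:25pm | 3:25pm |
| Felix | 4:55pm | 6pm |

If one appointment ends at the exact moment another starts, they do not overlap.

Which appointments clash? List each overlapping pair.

Declan & Ingrid, Declan & Mateo, Declan & Yusuf, Ingrid & Mateo, Mateo & Yusuf

Sorted by start: Hannah, Declan, Ingrid, Mateo, Yusuf, Felix.
Declan starts after Hannah ends; Hannah is clear from here.
Ingrid starts before Declan ends → Declan and Ingrid overlap.
Mateo starts before Declan ends → Declan and Mateo overlap.
Yusuf starts before Declan ends → Declan and Yusuf overlap.
Felix starts after Declan ends.
Mateo starts before Ingrid ends → Ingrid and Mateo overlap.
Yusuf starts exactly when Ingrid ends (back-to-back, no overlap); Ingrid is clear from here.
Yusuf starts before Mateo ends → Mateo and Yusuf overlap.
Felix starts after Mateo ends.
Felix starts after Yusuf ends.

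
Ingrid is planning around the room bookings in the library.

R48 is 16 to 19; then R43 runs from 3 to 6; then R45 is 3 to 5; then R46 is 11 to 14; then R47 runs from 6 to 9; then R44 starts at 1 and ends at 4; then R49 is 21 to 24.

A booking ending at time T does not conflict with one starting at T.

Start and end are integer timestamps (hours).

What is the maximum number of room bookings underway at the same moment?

3

Sweep the timeline, counting +1 at each start and −1 at each end (ends before starts at a tie):
1 start R44 → 1
3 start R43 → 2
3 start R45 → 3
4 end R44 → 2
5 end R45 → 1
6 end R43 → 0
6 start R47 → 1
9 end R47 → 0
11 start R46 → 1
14 end R46 → 0
16 start R48 → 1
19 end R48 → 0
21 start R49 → 1
24 end R49 → 0
Peak is 3, at 3 (R43, R44, R45).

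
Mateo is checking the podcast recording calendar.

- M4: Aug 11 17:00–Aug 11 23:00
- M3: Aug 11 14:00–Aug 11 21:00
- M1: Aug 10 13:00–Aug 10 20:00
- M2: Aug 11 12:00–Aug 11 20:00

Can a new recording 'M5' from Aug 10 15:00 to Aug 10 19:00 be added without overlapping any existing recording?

M1: starts Aug 10 13:00 before M5 ends Aug 10 19:00, and ends Aug 10 20:00 after M5 starts Aug 10 15:00 → overlap.
M2: starts Aug 11 12:00 at or after M5 ends Aug 10 19:00 → clear.
M3: starts Aug 11 14:00 at or after M5 ends Aug 10 19:00 → clear.
M4: starts Aug 11 17:00 at or after M5 ends Aug 10 19:00 → clear.
M5 overlaps M1.

No — it overlaps M1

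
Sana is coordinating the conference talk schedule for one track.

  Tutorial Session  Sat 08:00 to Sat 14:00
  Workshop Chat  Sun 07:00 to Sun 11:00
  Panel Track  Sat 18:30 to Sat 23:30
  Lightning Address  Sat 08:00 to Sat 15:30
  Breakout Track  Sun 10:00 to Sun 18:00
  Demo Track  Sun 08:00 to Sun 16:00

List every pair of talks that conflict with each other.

Two intervals overlap when each starts before the other ends.
Sorted by start: Lightning Address, Tutorial Session, Panel Track, Workshop Chat, Demo Track, Breakout Track.
Tutorial Session starts before Lightning Address ends → Lightning Address and Tutorial Session overlap.
Panel Track starts after Lightning Address ends, so nothing later overlaps Lightning Address either.
Panel Track starts after Tutorial Session ends, so nothing later overlaps Tutorial Session either.
Workshop Chat starts after Panel Track ends, so nothing later overlaps Panel Track either.
Demo Track starts before Workshop Chat ends → Workshop Chat and Demo Track overlap.
Breakout Track starts before Workshop Chat ends → Workshop Chat and Breakout Track overlap.
Breakout Track starts before Demo Track ends → Demo Track and Breakout Track overlap.

Breakout Track & Demo Track, Breakout Track & Workshop Chat, Demo Track & Workshop Chat, Lightning Address & Tutorial Session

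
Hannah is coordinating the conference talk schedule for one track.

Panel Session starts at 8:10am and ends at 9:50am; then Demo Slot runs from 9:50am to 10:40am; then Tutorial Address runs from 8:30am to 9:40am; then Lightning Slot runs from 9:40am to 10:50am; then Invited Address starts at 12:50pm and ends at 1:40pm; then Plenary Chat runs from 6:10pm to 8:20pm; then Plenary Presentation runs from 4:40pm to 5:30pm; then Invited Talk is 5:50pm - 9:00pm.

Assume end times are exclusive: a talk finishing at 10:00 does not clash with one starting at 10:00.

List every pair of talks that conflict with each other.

Demo Slot & Lightning Slot, Invited Talk & Plenary Chat, Lightning Slot & Panel Session, Panel Session & Tutorial Address

Two intervals overlap when each starts before the other ends.
Sorted by start: Panel Session, Tutorial Address, Lightning Slot, Demo Slot, Invited Address, Plenary Presentation, Invited Talk, Plenary Chat.
Tutorial Address starts before Panel Session ends → Panel Session and Tutorial Address overlap.
Lightning Slot starts before Panel Session ends → Panel Session and Lightning Slot overlap.
Demo Slot starts exactly when Panel Session ends (back-to-back, no overlap), so Panel Session has no further overlaps.
Lightning Slot starts exactly when Tutorial Address ends (back-to-back, no overlap), so Tutorial Address has no further overlaps.
Demo Slot starts before Lightning Slot ends → Lightning Slot and Demo Slot overlap.
Invited Address starts after Lightning Slot ends, so Lightning Slot has no further overlaps.
Invited Address starts after Demo Slot ends, so Demo Slot has no further overlaps.
Plenary Presentation starts after Invited Address ends, so Invited Address has no further overlaps.
Invited Talk starts after Plenary Presentation ends, so Plenary Presentation has no further overlaps.
Plenary Chat starts before Invited Talk ends → Invited Talk and Plenary Chat overlap.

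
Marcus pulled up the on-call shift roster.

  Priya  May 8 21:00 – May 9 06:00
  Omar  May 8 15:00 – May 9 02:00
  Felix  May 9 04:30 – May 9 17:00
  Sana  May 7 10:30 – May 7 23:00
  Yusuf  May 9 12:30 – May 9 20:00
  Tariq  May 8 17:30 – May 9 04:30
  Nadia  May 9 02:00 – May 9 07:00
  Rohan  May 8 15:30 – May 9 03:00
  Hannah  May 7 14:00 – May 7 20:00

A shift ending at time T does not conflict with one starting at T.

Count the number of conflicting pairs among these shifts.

Sorted by start: Sana, Hannah, Omar, Rohan, Tariq, Priya, Nadia, Felix, Yusuf.
Hannah starts before Sana ends → Sana and Hannah overlap.
Omar starts after Sana ends — done with Sana.
Omar starts after Hannah ends — done with Hannah.
Rohan starts before Omar ends → Omar and Rohan overlap.
Tariq starts before Omar ends → Omar and Tariq overlap.
Priya starts before Omar ends → Omar and Priya overlap.
Nadia starts exactly when Omar ends (back-to-back, no overlap) — done with Omar.
Tariq starts before Rohan ends → Rohan and Tariq overlap.
Priya starts before Rohan ends → Rohan and Priya overlap.
Nadia starts before Rohan ends → Rohan and Nadia overlap.
Felix starts after Rohan ends — done with Rohan.
Priya starts before Tariq ends → Tariq and Priya overlap.
Nadia starts before Tariq ends → Tariq and Nadia overlap.
Felix starts exactly when Tariq ends (back-to-back, no overlap) — done with Tariq.
Nadia starts before Priya ends → Priya and Nadia overlap.
Felix starts before Priya ends → Priya and Felix overlap.
Yusuf starts after Priya ends.
Felix starts before Nadia ends → Nadia and Felix overlap.
Yusuf starts after Nadia ends.
Yusuf starts before Felix ends → Felix and Yusuf overlap.
Overlapping pairs: Felix & Nadia, Felix & Priya, Felix & Yusuf, Hannah & Sana, Nadia & Priya, Nadia & Rohan, Nadia & Tariq, Omar & Priya, Omar & Rohan, Omar & Tariq, Priya & Rohan, Priya & Tariq, Rohan & Tariq — 13 in total.

13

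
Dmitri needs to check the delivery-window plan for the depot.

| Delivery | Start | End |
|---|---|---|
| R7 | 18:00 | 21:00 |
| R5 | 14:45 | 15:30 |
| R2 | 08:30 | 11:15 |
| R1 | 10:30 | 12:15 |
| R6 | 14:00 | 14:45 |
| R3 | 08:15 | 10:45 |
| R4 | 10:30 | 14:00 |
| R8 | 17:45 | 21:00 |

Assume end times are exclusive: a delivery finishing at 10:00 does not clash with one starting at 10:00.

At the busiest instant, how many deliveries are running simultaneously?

Sweep the timeline, counting +1 at each start and −1 at each end (ends before starts at a tie):
08:15 start R3 → 1
08:30 start R2 → 2
10:30 start R1 → 3
10:30 start R4 → 4
10:45 end R3 → 3
11:15 end R2 → 2
12:15 end R1 → 1
14:00 end R4 → 0
14:00 start R6 → 1
14:45 end R6 → 0
14:45 start R5 → 1
15:30 end R5 → 0
17:45 start R8 → 1
18:00 start R7 → 2
21:00 end R7 → 1
21:00 end R8 → 0
Peak is 4, at 10:30 (R1, R2, R3, R4).

4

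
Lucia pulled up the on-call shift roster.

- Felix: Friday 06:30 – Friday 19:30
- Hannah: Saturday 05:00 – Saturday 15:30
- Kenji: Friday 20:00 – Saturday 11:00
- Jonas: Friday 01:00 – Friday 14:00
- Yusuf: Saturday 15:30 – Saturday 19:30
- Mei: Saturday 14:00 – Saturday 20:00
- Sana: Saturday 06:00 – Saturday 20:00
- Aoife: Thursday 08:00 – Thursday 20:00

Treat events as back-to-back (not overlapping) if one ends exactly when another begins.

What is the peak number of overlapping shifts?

Walk through starts and ends in time order (an end at T is processed before a start at T):
Thursday 08:00 start Aoife → 1
Thursday 20:00 end Aoife → 0
Friday 01:00 start Jonas → 1
Friday 06:30 start Felix → 2
Friday 14:00 end Jonas → 1
Friday 19:30 end Felix → 0
Friday 20:00 start Kenji → 1
Saturday 05:00 start Hannah → 2
Saturday 06:00 start Sana → 3
Saturday 11:00 end Kenji → 2
Saturday 14:00 start Mei → 3
Saturday 15:30 end Hannah → 2
Saturday 15:30 start Yusuf → 3
Saturday 19:30 end Yusuf → 2
Saturday 20:00 end Mei → 1
Saturday 20:00 end Sana → 0
Peak is 3, at Saturday 06:00 (Hannah, Kenji, Sana).

3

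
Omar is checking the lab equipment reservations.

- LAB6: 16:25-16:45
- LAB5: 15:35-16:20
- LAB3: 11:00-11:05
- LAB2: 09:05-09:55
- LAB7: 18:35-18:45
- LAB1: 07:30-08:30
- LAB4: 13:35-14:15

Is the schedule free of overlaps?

Sorted by start: LAB1, LAB2, LAB3, LAB4, LAB5, LAB6, LAB7.
LAB2 starts after LAB1 ends, so LAB1 has no further overlaps.
LAB3 starts after LAB2 ends, so LAB2 has no further overlaps.
LAB4 starts after LAB3 ends, so LAB3 has no further overlaps.
LAB5 starts after LAB4 ends, so LAB4 has no further overlaps.
LAB6 starts after LAB5 ends, so LAB5 has no further overlaps.
LAB7 starts after LAB6 ends.
Every pair is clear; the schedule has no overlaps.

Yes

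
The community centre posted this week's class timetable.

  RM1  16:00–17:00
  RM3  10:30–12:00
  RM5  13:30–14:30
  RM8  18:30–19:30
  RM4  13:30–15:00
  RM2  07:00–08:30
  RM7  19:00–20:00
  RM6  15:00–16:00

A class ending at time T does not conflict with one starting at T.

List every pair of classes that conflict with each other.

Sorted by start: RM2, RM3, RM4, RM5, RM6, RM1, RM8, RM7.
RM3 starts after RM2 ends; RM2 is clear from here.
RM4 starts after RM3 ends; RM3 is clear from here.
RM5 starts before RM4 ends → RM4 and RM5 overlap.
RM6 starts exactly when RM4 ends (back-to-back, no overlap); RM4 is clear from here.
RM6 starts after RM5 ends; RM5 is clear from here.
RM1 starts exactly when RM6 ends (back-to-back, no overlap); RM6 is clear from here.
RM8 starts after RM1 ends; RM1 is clear from here.
RM7 starts before RM8 ends → RM8 and RM7 overlap.

RM4 & RM5, RM7 & RM8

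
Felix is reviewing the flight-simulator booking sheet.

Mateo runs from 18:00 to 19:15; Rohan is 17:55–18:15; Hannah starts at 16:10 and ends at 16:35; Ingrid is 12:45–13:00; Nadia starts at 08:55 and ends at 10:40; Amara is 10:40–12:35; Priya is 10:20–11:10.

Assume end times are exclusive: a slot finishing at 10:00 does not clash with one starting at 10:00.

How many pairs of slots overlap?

3

Sorted by start: Nadia, Priya, Amara, Ingrid, Hannah, Rohan, Mateo.
Priya starts before Nadia ends → Nadia and Priya overlap.
Amara starts exactly when Nadia ends (back-to-back, no overlap) — done with Nadia.
Amara starts before Priya ends → Priya and Amara overlap.
Ingrid starts after Priya ends — done with Priya.
Ingrid starts after Amara ends — done with Amara.
Hannah starts after Ingrid ends — done with Ingrid.
Rohan starts after Hannah ends — done with Hannah.
Mateo starts before Rohan ends → Rohan and Mateo overlap.
Overlapping pairs: Amara & Priya, Mateo & Rohan, Nadia & Priya — 3 in total.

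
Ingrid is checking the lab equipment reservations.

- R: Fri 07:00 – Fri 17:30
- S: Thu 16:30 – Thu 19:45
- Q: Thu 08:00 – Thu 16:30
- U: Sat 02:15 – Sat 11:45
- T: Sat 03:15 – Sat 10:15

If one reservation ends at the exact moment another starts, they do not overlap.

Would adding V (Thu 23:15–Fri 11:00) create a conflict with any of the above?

Yes — it overlaps R

Q: ends Thu 16:30 at or before V starts Thu 23:15 → clear.
S: ends Thu 19:45 at or before V starts Thu 23:15 → clear.
R: starts Fri 07:00 before V ends Fri 11:00, and ends Fri 17:30 after V starts Thu 23:15 → overlap.
U: starts Sat 02:15 at or after V ends Fri 11:00 → clear.
T: starts Sat 03:15 at or after V ends Fri 11:00 → clear.
V overlaps R.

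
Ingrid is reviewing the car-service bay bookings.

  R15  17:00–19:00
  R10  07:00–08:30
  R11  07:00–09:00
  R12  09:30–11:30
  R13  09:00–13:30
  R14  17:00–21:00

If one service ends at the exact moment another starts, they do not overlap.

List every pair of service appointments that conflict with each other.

Sorted by start: R10, R11, R13, R12, R14, R15.
R11 starts before R10 ends → R10 and R11 overlap.
R13 starts after R10 ends; R10 is clear from here.
R13 starts exactly when R11 ends (back-to-back, no overlap); R11 is clear from here.
R12 starts before R13 ends → R13 and R12 overlap.
R14 starts after R13 ends; R13 is clear from here.
R14 starts after R12 ends; R12 is clear from here.
R15 starts before R14 ends → R14 and R15 overlap.

R10 & R11, R12 & R13, R14 & R15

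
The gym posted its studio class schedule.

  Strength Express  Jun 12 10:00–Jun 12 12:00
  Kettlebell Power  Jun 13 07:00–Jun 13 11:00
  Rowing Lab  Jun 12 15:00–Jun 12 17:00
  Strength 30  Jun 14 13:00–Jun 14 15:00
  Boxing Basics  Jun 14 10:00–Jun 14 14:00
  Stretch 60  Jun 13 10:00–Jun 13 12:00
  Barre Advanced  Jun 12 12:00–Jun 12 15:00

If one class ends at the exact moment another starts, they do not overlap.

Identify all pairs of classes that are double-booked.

Boxing Basics & Strength 30, Kettlebell Power & Stretch 60

Sorted by start: Strength Express, Barre Advanced, Rowing Lab, Kettlebell Power, Stretch 60, Boxing Basics, Strength 30.
Barre Advanced starts exactly when Strength Express ends (back-to-back, no overlap), so nothing later overlaps Strength Express either.
Rowing Lab starts exactly when Barre Advanced ends (back-to-back, no overlap), so nothing later overlaps Barre Advanced either.
Kettlebell Power starts after Rowing Lab ends, so nothing later overlaps Rowing Lab either.
Stretch 60 starts before Kettlebell Power ends → Kettlebell Power and Stretch 60 overlap.
Boxing Basics starts after Kettlebell Power ends, so nothing later overlaps Kettlebell Power either.
Boxing Basics starts after Stretch 60 ends, so nothing later overlaps Stretch 60 either.
Strength 30 starts before Boxing Basics ends → Boxing Basics and Strength 30 overlap.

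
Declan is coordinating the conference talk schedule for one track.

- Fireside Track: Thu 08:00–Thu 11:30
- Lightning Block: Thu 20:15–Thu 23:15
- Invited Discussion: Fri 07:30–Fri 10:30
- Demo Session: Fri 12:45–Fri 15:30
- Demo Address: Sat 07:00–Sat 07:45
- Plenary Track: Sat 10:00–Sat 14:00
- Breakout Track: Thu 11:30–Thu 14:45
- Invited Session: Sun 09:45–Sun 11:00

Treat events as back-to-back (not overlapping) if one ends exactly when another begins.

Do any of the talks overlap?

Sorted by start: Fireside Track, Breakout Track, Lightning Block, Invited Discussion, Demo Session, Demo Address, Plenary Track, Invited Session.
Breakout Track starts exactly when Fireside Track ends (back-to-back, no overlap) — done with Fireside Track.
Lightning Block starts after Breakout Track ends — done with Breakout Track.
Invited Discussion starts after Lightning Block ends — done with Lightning Block.
Demo Session starts after Invited Discussion ends — done with Invited Discussion.
Demo Address starts after Demo Session ends — done with Demo Session.
Plenary Track starts after Demo Address ends — done with Demo Address.
Invited Session starts after Plenary Track ends.
Every pair is clear; the schedule has no overlaps.

No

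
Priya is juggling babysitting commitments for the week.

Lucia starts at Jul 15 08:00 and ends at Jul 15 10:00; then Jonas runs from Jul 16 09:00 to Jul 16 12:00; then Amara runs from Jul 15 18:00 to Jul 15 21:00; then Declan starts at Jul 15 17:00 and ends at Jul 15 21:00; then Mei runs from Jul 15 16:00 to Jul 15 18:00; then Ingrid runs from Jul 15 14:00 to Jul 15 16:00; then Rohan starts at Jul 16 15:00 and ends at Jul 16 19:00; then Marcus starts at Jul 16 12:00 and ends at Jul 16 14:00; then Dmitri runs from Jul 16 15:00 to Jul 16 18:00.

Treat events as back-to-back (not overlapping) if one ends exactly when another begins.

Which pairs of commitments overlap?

Check each pair: they overlap iff neither finishes before the other starts.
Sorted by start: Lucia, Ingrid, Mei, Declan, Amara, Jonas, Marcus, Rohan, Dmitri.
Ingrid starts after Lucia ends; Lucia is clear from here.
Mei starts exactly when Ingrid ends (back-to-back, no overlap); Ingrid is clear from here.
Declan starts before Mei ends → Mei and Declan overlap.
Amara starts exactly when Mei ends (back-to-back, no overlap); Mei is clear from here.
Amara starts before Declan ends → Declan and Amara overlap.
Jonas starts after Declan ends; Declan is clear from here.
Jonas starts after Amara ends; Amara is clear from here.
Marcus starts exactly when Jonas ends (back-to-back, no overlap); Jonas is clear from here.
Rohan starts after Marcus ends; Marcus is clear from here.
Dmitri starts before Rohan ends → Rohan and Dmitri overlap.

Amara & Declan, Declan & Mei, Dmitri & Rohan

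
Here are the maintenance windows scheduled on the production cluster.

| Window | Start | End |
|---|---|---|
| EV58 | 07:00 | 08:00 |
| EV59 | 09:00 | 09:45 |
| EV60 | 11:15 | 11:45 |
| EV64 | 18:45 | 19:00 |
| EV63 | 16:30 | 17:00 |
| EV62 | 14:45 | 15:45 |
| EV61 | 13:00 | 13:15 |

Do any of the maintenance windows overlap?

Sorted by start: EV58, EV59, EV60, EV61, EV62, EV63, EV64.
EV59 starts after EV58 ends, so nothing later overlaps EV58 either.
EV60 starts after EV59 ends, so nothing later overlaps EV59 either.
EV61 starts after EV60 ends, so nothing later overlaps EV60 either.
EV62 starts after EV61 ends, so nothing later overlaps EV61 either.
EV63 starts after EV62 ends, so nothing later overlaps EV62 either.
EV64 starts after EV63 ends.
Every pair is clear; the schedule has no overlaps.

No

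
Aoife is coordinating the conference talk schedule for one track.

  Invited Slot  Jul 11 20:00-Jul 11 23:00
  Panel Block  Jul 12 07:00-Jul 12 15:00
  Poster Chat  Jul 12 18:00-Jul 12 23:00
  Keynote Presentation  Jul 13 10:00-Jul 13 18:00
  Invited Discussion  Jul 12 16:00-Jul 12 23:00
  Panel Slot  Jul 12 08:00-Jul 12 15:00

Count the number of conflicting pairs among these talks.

2

Two intervals overlap when each starts before the other ends.
Sorted by start: Invited Slot, Panel Block, Panel Slot, Invited Discussion, Poster Chat, Keynote Presentation.
Panel Block starts after Invited Slot ends, so nothing later overlaps Invited Slot either.
Panel Slot starts before Panel Block ends → Panel Block and Panel Slot overlap.
Invited Discussion starts after Panel Block ends, so nothing later overlaps Panel Block either.
Invited Discussion starts after Panel Slot ends, so nothing later overlaps Panel Slot either.
Poster Chat starts before Invited Discussion ends → Invited Discussion and Poster Chat overlap.
Keynote Presentation starts after Invited Discussion ends.
Keynote Presentation starts after Poster Chat ends.
Overlapping pairs: Invited Discussion & Poster Chat, Panel Block & Panel Slot — 2 in total.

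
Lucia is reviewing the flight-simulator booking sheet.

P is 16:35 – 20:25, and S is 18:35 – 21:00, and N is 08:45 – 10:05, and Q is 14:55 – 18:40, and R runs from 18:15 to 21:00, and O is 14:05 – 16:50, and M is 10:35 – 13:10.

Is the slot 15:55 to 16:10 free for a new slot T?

N: ends 10:05 at or before T starts 15:55 → clear.
M: ends 13:10 at or before T starts 15:55 → clear.
O: starts 14:05 before T ends 16:10, and ends 16:50 after T starts 15:55 → overlap.
Q: starts 14:55 before T ends 16:10, and ends 18:40 after T starts 15:55 → overlap.
P: starts 16:35 at or after T ends 16:10 → clear.
R: starts 18:15 at or after T ends 16:10 → clear.
S: starts 18:35 at or after T ends 16:10 → clear.
T overlaps O, Q.

No — it overlaps O, Q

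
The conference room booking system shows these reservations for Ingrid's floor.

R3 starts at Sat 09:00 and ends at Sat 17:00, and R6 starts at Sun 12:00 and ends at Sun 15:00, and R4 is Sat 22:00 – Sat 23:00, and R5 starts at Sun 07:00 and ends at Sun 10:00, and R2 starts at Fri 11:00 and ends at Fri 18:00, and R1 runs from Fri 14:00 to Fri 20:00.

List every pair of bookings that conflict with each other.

Sorted by start: R2, R1, R3, R4, R5, R6.
R1 starts before R2 ends → R2 and R1 overlap.
R3 starts after R2 ends; R2 is clear from here.
R3 starts after R1 ends; R1 is clear from here.
R4 starts after R3 ends; R3 is clear from here.
R5 starts after R4 ends; R4 is clear from here.
R6 starts after R5 ends.

R1 & R2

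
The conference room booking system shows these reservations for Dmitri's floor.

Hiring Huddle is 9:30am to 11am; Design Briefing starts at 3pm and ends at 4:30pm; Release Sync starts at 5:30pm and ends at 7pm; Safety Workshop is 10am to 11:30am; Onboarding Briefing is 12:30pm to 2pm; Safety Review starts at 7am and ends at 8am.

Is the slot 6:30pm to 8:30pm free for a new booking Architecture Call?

Safety Review: ends 8am at or before Architecture Call starts 6:30pm → clear.
Hiring Huddle: ends 11am at or before Architecture Call starts 6:30pm → clear.
Safety Workshop: ends 11:30am at or before Architecture Call starts 6:30pm → clear.
Onboarding Briefing: ends 2pm at or before Architecture Call starts 6:30pm → clear.
Design Briefing: ends 4:30pm at or before Architecture Call starts 6:30pm → clear.
Release Sync: starts 5:30pm before Architecture Call ends 8:30pm, and ends 7pm after Architecture Call starts 6:30pm → overlap.
Architecture Call overlaps Release Sync.

No — it overlaps Release Sync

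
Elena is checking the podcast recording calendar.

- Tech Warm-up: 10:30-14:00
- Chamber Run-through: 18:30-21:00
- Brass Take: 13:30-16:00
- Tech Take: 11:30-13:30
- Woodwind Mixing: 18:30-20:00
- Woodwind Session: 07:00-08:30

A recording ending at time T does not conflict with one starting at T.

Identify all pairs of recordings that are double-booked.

Sorted by start: Woodwind Session, Tech Warm-up, Tech Take, Brass Take, Woodwind Mixing, Chamber Run-through.
Tech Warm-up starts after Woodwind Session ends — done with Woodwind Session.
Tech Take starts before Tech Warm-up ends → Tech Warm-up and Tech Take overlap.
Brass Take starts before Tech Warm-up ends → Tech Warm-up and Brass Take overlap.
Woodwind Mixing starts after Tech Warm-up ends — done with Tech Warm-up.
Brass Take starts exactly when Tech Take ends (back-to-back, no overlap) — done with Tech Take.
Woodwind Mixing starts after Brass Take ends — done with Brass Take.
Chamber Run-through starts before Woodwind Mixing ends → Woodwind Mixing and Chamber Run-through overlap.

Brass Take & Tech Warm-up, Chamber Run-through & Woodwind Mixing, Tech Take & Tech Warm-up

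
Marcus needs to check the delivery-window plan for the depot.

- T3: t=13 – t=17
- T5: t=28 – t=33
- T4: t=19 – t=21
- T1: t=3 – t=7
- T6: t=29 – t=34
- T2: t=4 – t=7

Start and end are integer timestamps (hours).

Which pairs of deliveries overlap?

Two intervals overlap when each starts before the other ends.
Sorted by start: T1, T2, T3, T4, T5, T6.
T2 starts before T1 ends → T1 and T2 overlap.
T3 starts after T1 ends, so T1 has no further overlaps.
T3 starts after T2 ends, so T2 has no further overlaps.
T4 starts after T3 ends, so T3 has no further overlaps.
T5 starts after T4 ends, so T4 has no further overlaps.
T6 starts before T5 ends → T5 and T6 overlap.

T1 & T2, T5 & T6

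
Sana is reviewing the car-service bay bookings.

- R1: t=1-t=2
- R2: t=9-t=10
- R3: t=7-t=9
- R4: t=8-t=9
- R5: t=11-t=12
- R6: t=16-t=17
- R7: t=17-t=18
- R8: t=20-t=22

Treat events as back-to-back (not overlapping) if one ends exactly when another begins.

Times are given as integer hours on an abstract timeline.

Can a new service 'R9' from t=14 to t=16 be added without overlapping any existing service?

R1: ends t=2 at or before R9 starts t=14 → clear.
R3: ends t=9 at or before R9 starts t=14 → clear.
R4: ends t=9 at or before R9 starts t=14 → clear.
R2: ends t=10 at or before R9 starts t=14 → clear.
R5: ends t=12 at or before R9 starts t=14 → clear.
R6: starts t=16 at or after R9 ends t=16 → clear.
R7: starts t=17 at or after R9 ends t=16 → clear.
R8: starts t=20 at or after R9 ends t=16 → clear.

Yes — the slot is free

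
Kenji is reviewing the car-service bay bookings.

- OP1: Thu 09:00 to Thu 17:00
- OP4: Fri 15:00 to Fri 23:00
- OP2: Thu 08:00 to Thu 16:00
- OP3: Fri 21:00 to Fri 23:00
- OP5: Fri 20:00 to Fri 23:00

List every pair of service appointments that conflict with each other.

OP1 & OP2, OP3 & OP4, OP3 & OP5, OP4 & OP5

Check each pair: they overlap iff neither finishes before the other starts.
Sorted by start: OP2, OP1, OP4, OP5, OP3.
OP1 starts before OP2 ends → OP2 and OP1 overlap.
OP4 starts after OP2 ends, so nothing later overlaps OP2 either.
OP4 starts after OP1 ends, so nothing later overlaps OP1 either.
OP5 starts before OP4 ends → OP4 and OP5 overlap.
OP3 starts before OP4 ends → OP4 and OP3 overlap.
OP3 starts before OP5 ends → OP5 and OP3 overlap.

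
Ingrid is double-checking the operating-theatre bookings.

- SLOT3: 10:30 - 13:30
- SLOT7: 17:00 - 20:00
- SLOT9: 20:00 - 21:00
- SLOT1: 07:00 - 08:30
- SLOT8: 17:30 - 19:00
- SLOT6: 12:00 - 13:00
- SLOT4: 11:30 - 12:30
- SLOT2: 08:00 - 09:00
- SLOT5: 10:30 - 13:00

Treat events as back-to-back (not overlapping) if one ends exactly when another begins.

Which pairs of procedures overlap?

Sorted by start: SLOT1, SLOT2, SLOT3, SLOT5, SLOT4, SLOT6, SLOT7, SLOT8, SLOT9.
SLOT2 starts before SLOT1 ends → SLOT1 and SLOT2 overlap.
SLOT3 starts after SLOT1 ends, so SLOT1 has no further overlaps.
SLOT3 starts after SLOT2 ends, so SLOT2 has no further overlaps.
SLOT5 starts before SLOT3 ends → SLOT3 and SLOT5 overlap.
SLOT4 starts before SLOT3 ends → SLOT3 and SLOT4 overlap.
SLOT6 starts before SLOT3 ends → SLOT3 and SLOT6 overlap.
SLOT7 starts after SLOT3 ends, so SLOT3 has no further overlaps.
SLOT4 starts before SLOT5 ends → SLOT5 and SLOT4 overlap.
SLOT6 starts before SLOT5 ends → SLOT5 and SLOT6 overlap.
SLOT7 starts after SLOT5 ends, so SLOT5 has no further overlaps.
SLOT6 starts before SLOT4 ends → SLOT4 and SLOT6 overlap.
SLOT7 starts after SLOT4 ends, so SLOT4 has no further overlaps.
SLOT7 starts after SLOT6 ends, so SLOT6 has no further overlaps.
SLOT8 starts before SLOT7 ends → SLOT7 and SLOT8 overlap.
SLOT9 starts exactly when SLOT7 ends (back-to-back, no overlap).
SLOT9 starts after SLOT8 ends.

SLOT1 & SLOT2, SLOT3 & SLOT4, SLOT3 & SLOT5, SLOT3 & SLOT6, SLOT4 & SLOT5, SLOT4 & SLOT6, SLOT5 & SLOT6, SLOT7 & SLOT8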